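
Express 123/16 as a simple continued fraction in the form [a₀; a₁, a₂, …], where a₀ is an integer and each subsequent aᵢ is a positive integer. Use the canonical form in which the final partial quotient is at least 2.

⌊123/16⌋ = 7, remainder 11
⌊16/11⌋ = 1, remainder 5
⌊11/5⌋ = 2, remainder 1
⌊5/1⌋ = 5, remainder 0

[7; 1, 2, 5]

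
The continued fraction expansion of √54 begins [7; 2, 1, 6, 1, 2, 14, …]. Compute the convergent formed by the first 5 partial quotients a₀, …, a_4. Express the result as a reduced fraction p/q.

169/23

Start with 1.
6 + 1/(1/1) = 6 + 1/1 = 7/1
1 + 1/(7/1) = 1 + 1/7 = 8/7
2 + 1/(8/7) = 2 + 7/8 = 23/8
7 + 1/(23/8) = 7 + 8/23 = 169/23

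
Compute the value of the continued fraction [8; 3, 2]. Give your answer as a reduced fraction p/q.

Work from the innermost term outward:
Start with 2.
3 + 1/(2/1) = 3 + 1/2 = 7/2
8 + 1/(7/2) = 8 + 2/7 = 58/7

58/7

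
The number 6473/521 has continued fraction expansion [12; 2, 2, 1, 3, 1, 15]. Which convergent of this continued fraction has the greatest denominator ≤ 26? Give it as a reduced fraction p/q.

323/26

List convergents until the denominator exceeds the bound:
a_0 = 12: 12/1  (≤ bound)
a_1 = 2: 25/2  (≤ bound)
a_2 = 2: 62/5  (≤ bound)
a_3 = 1: 87/7  (≤ bound)
a_4 = 3: 323/26  (≤ bound)
a_5 = 1: 410/33  (> 26, stop)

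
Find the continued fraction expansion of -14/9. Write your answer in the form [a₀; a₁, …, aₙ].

[-2; 2, 4]

-14 ÷ 9 → quotient -2, remainder 4
9 ÷ 4 → quotient 2, remainder 1
4 ÷ 1 → quotient 4, remainder 0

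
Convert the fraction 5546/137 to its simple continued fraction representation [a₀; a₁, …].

[40; 2, 13, 5]

5546 ÷ 137 → quotient 40, remainder 66
137 ÷ 66 → quotient 2, remainder 5
66 ÷ 5 → quotient 13, remainder 1
5 ÷ 1 → quotient 5, remainder 0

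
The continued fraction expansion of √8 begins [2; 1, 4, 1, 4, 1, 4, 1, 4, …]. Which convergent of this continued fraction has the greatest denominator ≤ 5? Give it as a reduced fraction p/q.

14/5

List convergents until the denominator exceeds the bound:
a_0 = 2: 2/1  (≤ bound)
a_1 = 1: 3/1  (≤ bound)
a_2 = 4: 14/5  (≤ bound)
a_3 = 1: 17/6  (> 5, stop)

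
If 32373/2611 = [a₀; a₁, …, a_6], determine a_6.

Apply division with remainder until the remainder is 0:
⌊32373/2611⌋ = 12, remainder 1041
⌊2611/1041⌋ = 2, remainder 529
⌊1041/529⌋ = 1, remainder 512
⌊529/512⌋ = 1, remainder 17
⌊512/17⌋ = 30, remainder 2
⌊17/2⌋ = 8, remainder 1
⌊2/1⌋ = 2, remainder 0

2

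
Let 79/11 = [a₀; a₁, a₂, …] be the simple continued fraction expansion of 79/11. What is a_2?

2

Apply division with remainder until the remainder is 0:
⌊79/11⌋ = 7, remainder 2
⌊11/2⌋ = 5, remainder 1
⌊2/1⌋ = 2, remainder 0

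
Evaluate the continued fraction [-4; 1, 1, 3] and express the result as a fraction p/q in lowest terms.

-24/7

Starting at the tail and folding back:
Start with 3.
1 + 1/(3/1) = 1 + 1/3 = 4/3
1 + 1/(4/3) = 1 + 3/4 = 7/4
-4 + 1/(7/4) = -4 + 4/7 = -24/7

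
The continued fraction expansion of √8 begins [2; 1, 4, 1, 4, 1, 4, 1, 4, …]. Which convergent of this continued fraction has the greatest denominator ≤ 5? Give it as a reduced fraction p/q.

14/5

List convergents until the denominator exceeds the bound:
a_0 = 2: 2/1  (≤ bound)
a_1 = 1: 3/1  (≤ bound)
a_2 = 4: 14/5  (≤ bound)
a_3 = 1: 17/6  (> 5, stop)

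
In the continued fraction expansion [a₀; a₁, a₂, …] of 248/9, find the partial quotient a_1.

1

Run the Euclidean algorithm, recording each quotient:
248 = 27·9 + 5, so a_0 = 27
9 = 1·5 + 4, so a_1 = 1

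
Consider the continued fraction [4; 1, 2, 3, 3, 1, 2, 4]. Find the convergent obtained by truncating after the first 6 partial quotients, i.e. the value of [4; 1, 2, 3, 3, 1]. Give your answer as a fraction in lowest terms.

202/43

Use the convergent recurrence hₖ = aₖ·hₖ₋₁ + hₖ₋₂ (and likewise for the denominators kₖ):
a_0 = 4: 4/1
a_1 = 1: 5/1
a_2 = 2: 14/3
a_3 = 3: 47/10
a_4 = 3: 155/33
a_5 = 1: 202/43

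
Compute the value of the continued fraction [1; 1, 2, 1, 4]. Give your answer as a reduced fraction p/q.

33/19

Start with 4.
1 + 1/(4/1) = 1 + 1/4 = 5/4
2 + 1/(5/4) = 2 + 4/5 = 14/5
1 + 1/(14/5) = 1 + 5/14 = 19/14
1 + 1/(19/14) = 1 + 14/19 = 33/19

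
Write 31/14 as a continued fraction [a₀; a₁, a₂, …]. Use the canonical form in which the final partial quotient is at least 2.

[2; 4, 1, 2]

31 ÷ 14 → quotient 2, remainder 3
14 ÷ 3 → quotient 4, remainder 2
3 ÷ 2 → quotient 1, remainder 1
2 ÷ 1 → quotient 2, remainder 0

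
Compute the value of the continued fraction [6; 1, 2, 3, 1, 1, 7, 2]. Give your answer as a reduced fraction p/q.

Compute successive convergents:
a_0 = 6: 6/1
a_1 = 1: 7/1
a_2 = 2: 20/3
a_3 = 3: 67/10
a_4 = 1: 87/13
a_5 = 1: 154/23
a_6 = 7: 1165/174
a_7 = 2: 2484/371

2484/371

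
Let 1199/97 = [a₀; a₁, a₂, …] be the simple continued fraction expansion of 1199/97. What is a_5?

⌊1199/97⌋ = 12, remainder 35
⌊97/35⌋ = 2, remainder 27
⌊35/27⌋ = 1, remainder 8
⌊27/8⌋ = 3, remainder 3
⌊8/3⌋ = 2, remainder 2
⌊3/2⌋ = 1, remainder 1

1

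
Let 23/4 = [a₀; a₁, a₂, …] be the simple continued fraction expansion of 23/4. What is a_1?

Run the Euclidean algorithm, recording each quotient:
23 = 5·4 + 3, so a_0 = 5
4 = 1·3 + 1, so a_1 = 1

1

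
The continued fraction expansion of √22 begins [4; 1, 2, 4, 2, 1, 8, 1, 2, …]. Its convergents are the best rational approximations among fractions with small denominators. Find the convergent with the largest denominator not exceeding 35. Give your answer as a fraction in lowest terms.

136/29

List convergents until the denominator exceeds the bound:
a_0 = 4: 4/1  (≤ bound)
a_1 = 1: 5/1  (≤ bound)
a_2 = 2: 14/3  (≤ bound)
a_3 = 4: 61/13  (≤ bound)
a_4 = 2: 136/29  (≤ bound)
a_5 = 1: 197/42  (> 35, stop)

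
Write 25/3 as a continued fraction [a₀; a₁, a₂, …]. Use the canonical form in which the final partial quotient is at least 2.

Repeatedly divide and take the remainder:
⌊25/3⌋ = 8, remainder 1
⌊3/1⌋ = 3, remainder 0

[8; 3]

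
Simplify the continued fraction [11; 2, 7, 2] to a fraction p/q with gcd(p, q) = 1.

367/32

Start with 2.
7 + 1/(2/1) = 7 + 1/2 = 15/2
2 + 1/(15/2) = 2 + 2/15 = 32/15
11 + 1/(32/15) = 11 + 15/32 = 367/32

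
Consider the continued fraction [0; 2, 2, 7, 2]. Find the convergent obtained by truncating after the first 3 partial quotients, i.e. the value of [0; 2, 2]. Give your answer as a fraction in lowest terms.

2/5

Work from the innermost term outward:
Start with 2.
2 + 1/(2/1) = 2 + 1/2 = 5/2
0 + 1/(5/2) = 0 + 2/5 = 2/5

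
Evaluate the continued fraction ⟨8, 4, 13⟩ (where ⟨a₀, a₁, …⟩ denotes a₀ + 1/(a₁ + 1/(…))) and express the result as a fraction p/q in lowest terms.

437/53

Build up convergents one term at a time:
a_0 = 8: 8/1
a_1 = 4: 33/4
a_2 = 13: 437/53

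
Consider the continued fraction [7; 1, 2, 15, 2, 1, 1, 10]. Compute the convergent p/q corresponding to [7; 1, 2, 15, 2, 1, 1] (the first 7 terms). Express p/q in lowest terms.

a_0 = 7: 7/1
a_1 = 1: 8/1
a_2 = 2: 23/3
a_3 = 15: 353/46
a_4 = 2: 729/95
a_5 = 1: 1082/141
a_6 = 1: 1811/236

1811/236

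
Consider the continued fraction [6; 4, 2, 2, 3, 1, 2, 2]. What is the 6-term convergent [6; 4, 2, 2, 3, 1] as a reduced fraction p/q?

604/97

a_0 = 6: 6/1
a_1 = 4: 25/4
a_2 = 2: 56/9
a_3 = 2: 137/22
a_4 = 3: 467/75
a_5 = 1: 604/97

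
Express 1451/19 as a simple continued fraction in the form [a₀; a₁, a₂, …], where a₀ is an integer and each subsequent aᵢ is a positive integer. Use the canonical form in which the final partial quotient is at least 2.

[76; 2, 1, 2, 2]

1451 ÷ 19 → quotient 76, remainder 7
19 ÷ 7 → quotient 2, remainder 5
7 ÷ 5 → quotient 1, remainder 2
5 ÷ 2 → quotient 2, remainder 1
2 ÷ 1 → quotient 2, remainder 0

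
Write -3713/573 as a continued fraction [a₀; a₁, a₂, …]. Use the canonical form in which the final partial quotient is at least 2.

[-7; 1, 1, 11, 1, 22]

-3713 = -7·573 + 298, so a_0 = -7
573 = 1·298 + 275, so a_1 = 1
298 = 1·275 + 23, so a_2 = 1
275 = 11·23 + 22, so a_3 = 11
23 = 1·22 + 1, so a_4 = 1
22 = 22·1 + 0, so a_5 = 22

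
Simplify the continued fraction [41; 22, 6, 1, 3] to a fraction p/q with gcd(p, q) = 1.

24545/598

Compute successive convergents:
a_0 = 41: 41/1
a_1 = 22: 903/22
a_2 = 6: 5459/133
a_3 = 1: 6362/155
a_4 = 3: 24545/598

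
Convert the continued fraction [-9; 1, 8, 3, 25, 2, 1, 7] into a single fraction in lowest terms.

-134020/16531

Start with 7.
1 + 1/(7/1) = 1 + 1/7 = 8/7
2 + 1/(8/7) = 2 + 7/8 = 23/8
25 + 1/(23/8) = 25 + 8/23 = 583/23
3 + 1/(583/23) = 3 + 23/583 = 1772/583
8 + 1/(1772/583) = 8 + 583/1772 = 14759/1772
1 + 1/(14759/1772) = 1 + 1772/14759 = 16531/14759
-9 + 1/(16531/14759) = -9 + 14759/16531 = -134020/16531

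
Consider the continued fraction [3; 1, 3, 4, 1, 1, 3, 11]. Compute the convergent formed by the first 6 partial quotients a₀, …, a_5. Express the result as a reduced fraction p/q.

143/38

Use the convergent recurrence hₖ = aₖ·hₖ₋₁ + hₖ₋₂ (and likewise for the denominators kₖ):
a_0 = 3: 3/1
a_1 = 1: 4/1
a_2 = 3: 15/4
a_3 = 4: 64/17
a_4 = 1: 79/21
a_5 = 1: 143/38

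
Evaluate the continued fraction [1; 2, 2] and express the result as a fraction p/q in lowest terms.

a_0 = 1: 1/1
a_1 = 2: 3/2
a_2 = 2: 7/5

7/5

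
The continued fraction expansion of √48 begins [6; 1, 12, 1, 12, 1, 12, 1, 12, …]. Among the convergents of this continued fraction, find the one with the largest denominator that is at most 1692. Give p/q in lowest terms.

List convergents until the denominator exceeds the bound:
a_0 = 6: 6/1  (≤ bound)
a_1 = 1: 7/1  (≤ bound)
a_2 = 12: 90/13  (≤ bound)
a_3 = 1: 97/14  (≤ bound)
a_4 = 12: 1254/181  (≤ bound)
a_5 = 1: 1351/195  (≤ bound)
a_6 = 12: 17466/2521  (> 1692, stop)

1351/195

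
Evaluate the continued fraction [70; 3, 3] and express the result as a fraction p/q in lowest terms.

a_0 = 70: 70/1
a_1 = 3: 211/3
a_2 = 3: 703/10

703/10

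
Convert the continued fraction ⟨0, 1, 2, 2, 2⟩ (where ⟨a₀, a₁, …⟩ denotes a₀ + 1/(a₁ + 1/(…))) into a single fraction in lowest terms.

a_0 = 0: 0/1
a_1 = 1: 1/1
a_2 = 2: 2/3
a_3 = 2: 5/7
a_4 = 2: 12/17

12/17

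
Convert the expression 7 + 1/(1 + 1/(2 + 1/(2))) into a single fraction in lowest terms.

a_0 = 7: 7/1
a_1 = 1: 8/1
a_2 = 2: 23/3
a_3 = 2: 54/7

54/7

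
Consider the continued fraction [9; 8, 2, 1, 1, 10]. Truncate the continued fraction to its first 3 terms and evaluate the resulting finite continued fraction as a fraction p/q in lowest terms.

155/17

Compute successive convergents:
a_0 = 9: 9/1
a_1 = 8: 73/8
a_2 = 2: 155/17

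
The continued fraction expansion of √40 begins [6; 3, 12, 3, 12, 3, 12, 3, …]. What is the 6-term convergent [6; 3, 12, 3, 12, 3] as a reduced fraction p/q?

27379/4329

Work from the innermost term outward:
Start with 3.
12 + 1/(3/1) = 12 + 1/3 = 37/3
3 + 1/(37/3) = 3 + 3/37 = 114/37
12 + 1/(114/37) = 12 + 37/114 = 1405/114
3 + 1/(1405/114) = 3 + 114/1405 = 4329/1405
6 + 1/(4329/1405) = 6 + 1405/4329 = 27379/4329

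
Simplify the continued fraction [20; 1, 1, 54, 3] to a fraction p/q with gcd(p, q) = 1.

6746/329

Start with 3.
54 + 1/(3/1) = 54 + 1/3 = 163/3
1 + 1/(163/3) = 1 + 3/163 = 166/163
1 + 1/(166/163) = 1 + 163/166 = 329/166
20 + 1/(329/166) = 20 + 166/329 = 6746/329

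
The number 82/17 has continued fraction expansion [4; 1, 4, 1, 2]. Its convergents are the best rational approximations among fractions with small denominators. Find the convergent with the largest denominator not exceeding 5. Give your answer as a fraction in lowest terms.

a_0 = 4: 4/1  (≤ bound)
a_1 = 1: 5/1  (≤ bound)
a_2 = 4: 24/5  (≤ bound)
a_3 = 1: 29/6  (> 5, stop)

24/5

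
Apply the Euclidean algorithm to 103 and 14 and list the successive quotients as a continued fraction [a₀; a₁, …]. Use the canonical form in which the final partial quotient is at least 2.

[7; 2, 1, 4]

Repeatedly divide and take the remainder:
103 ÷ 14 → quotient 7, remainder 5
14 ÷ 5 → quotient 2, remainder 4
5 ÷ 4 → quotient 1, remainder 1
4 ÷ 1 → quotient 4, remainder 0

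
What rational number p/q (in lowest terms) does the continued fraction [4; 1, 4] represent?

Start with 4.
1 + 1/(4/1) = 1 + 1/4 = 5/4
4 + 1/(5/4) = 4 + 4/5 = 24/5

24/5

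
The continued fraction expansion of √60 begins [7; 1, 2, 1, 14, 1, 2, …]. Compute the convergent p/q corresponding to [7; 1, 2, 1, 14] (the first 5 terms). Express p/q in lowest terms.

457/59

Start with 14.
1 + 1/(14/1) = 1 + 1/14 = 15/14
2 + 1/(15/14) = 2 + 14/15 = 44/15
1 + 1/(44/15) = 1 + 15/44 = 59/44
7 + 1/(59/44) = 7 + 44/59 = 457/59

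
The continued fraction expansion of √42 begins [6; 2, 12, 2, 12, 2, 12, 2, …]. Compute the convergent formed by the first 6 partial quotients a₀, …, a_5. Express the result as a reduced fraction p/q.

Work from the innermost term outward:
Start with 2.
12 + 1/(2/1) = 12 + 1/2 = 25/2
2 + 1/(25/2) = 2 + 2/25 = 52/25
12 + 1/(52/25) = 12 + 25/52 = 649/52
2 + 1/(649/52) = 2 + 52/649 = 1350/649
6 + 1/(1350/649) = 6 + 649/1350 = 8749/1350

8749/1350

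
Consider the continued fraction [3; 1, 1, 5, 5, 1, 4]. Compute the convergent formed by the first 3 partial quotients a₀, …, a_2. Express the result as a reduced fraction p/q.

7/2

a_0 = 3: 3/1
a_1 = 1: 4/1
a_2 = 1: 7/2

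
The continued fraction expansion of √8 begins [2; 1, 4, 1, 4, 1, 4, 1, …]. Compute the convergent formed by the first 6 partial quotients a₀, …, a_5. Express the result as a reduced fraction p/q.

99/35

Use the convergent recurrence hₖ = aₖ·hₖ₋₁ + hₖ₋₂ (and likewise for the denominators kₖ):
a_0 = 2: 2/1
a_1 = 1: 3/1
a_2 = 4: 14/5
a_3 = 1: 17/6
a_4 = 4: 82/29
a_5 = 1: 99/35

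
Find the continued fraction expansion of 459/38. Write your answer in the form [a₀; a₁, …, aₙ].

459 ÷ 38 → quotient 12, remainder 3
38 ÷ 3 → quotient 12, remainder 2
3 ÷ 2 → quotient 1, remainder 1
2 ÷ 1 → quotient 2, remainder 0

[12; 12, 1, 2]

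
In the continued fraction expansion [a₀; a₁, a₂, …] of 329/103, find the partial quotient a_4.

⌊329/103⌋ = 3, remainder 20
⌊103/20⌋ = 5, remainder 3
⌊20/3⌋ = 6, remainder 2
⌊3/2⌋ = 1, remainder 1
⌊2/1⌋ = 2, remainder 0

2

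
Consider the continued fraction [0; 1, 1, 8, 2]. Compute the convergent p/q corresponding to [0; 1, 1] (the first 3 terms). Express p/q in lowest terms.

1/2

Start with 1.
1 + 1/(1/1) = 1 + 1/1 = 2/1
0 + 1/(2/1) = 0 + 1/2 = 1/2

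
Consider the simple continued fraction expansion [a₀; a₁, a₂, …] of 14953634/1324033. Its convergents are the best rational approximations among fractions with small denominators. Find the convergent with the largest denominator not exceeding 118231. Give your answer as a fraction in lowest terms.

a_0 = 11: 11/1  (≤ bound)
a_1 = 3: 34/3  (≤ bound)
a_2 = 2: 79/7  (≤ bound)
a_3 = 2: 192/17  (≤ bound)
a_4 = 30: 5839/517  (≤ bound)
a_5 = 28: 163684/14493  (≤ bound)
a_6 = 9: 1478995/130954  (> 118231, stop)

163684/14493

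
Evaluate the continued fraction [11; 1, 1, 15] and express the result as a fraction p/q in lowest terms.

a_0 = 11: 11/1
a_1 = 1: 12/1
a_2 = 1: 23/2
a_3 = 15: 357/31

357/31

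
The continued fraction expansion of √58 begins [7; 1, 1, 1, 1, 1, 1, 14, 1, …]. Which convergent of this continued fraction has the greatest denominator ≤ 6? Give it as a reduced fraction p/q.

List convergents until the denominator exceeds the bound:
a_0 = 7: 7/1  (≤ bound)
a_1 = 1: 8/1  (≤ bound)
a_2 = 1: 15/2  (≤ bound)
a_3 = 1: 23/3  (≤ bound)
a_4 = 1: 38/5  (≤ bound)
a_5 = 1: 61/8  (> 6, stop)

38/5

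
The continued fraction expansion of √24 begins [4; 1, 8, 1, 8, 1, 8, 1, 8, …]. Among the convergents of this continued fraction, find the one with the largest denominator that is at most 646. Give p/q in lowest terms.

a_0 = 4: 4/1  (≤ bound)
a_1 = 1: 5/1  (≤ bound)
a_2 = 8: 44/9  (≤ bound)
a_3 = 1: 49/10  (≤ bound)
a_4 = 8: 436/89  (≤ bound)
a_5 = 1: 485/99  (≤ bound)
a_6 = 8: 4316/881  (> 646, stop)

485/99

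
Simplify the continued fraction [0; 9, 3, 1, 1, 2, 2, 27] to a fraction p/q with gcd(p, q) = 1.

Starting at the tail and folding back:
Start with 27.
2 + 1/(27/1) = 2 + 1/27 = 55/27
2 + 1/(55/27) = 2 + 27/55 = 137/55
1 + 1/(137/55) = 1 + 55/137 = 192/137
1 + 1/(192/137) = 1 + 137/192 = 329/192
3 + 1/(329/192) = 3 + 192/329 = 1179/329
9 + 1/(1179/329) = 9 + 329/1179 = 10940/1179
0 + 1/(10940/1179) = 0 + 1179/10940 = 1179/10940

1179/10940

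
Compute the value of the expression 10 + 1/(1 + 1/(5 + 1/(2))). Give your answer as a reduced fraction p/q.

Collapse the nested fraction from the inside out:
Start with 2.
5 + 1/(2/1) = 5 + 1/2 = 11/2
1 + 1/(11/2) = 1 + 2/11 = 13/11
10 + 1/(13/11) = 10 + 11/13 = 141/13

141/13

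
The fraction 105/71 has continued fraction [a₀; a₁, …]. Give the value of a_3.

Apply division with remainder until the remainder is 0:
105 ÷ 71 → quotient 1, remainder 34
71 ÷ 34 → quotient 2, remainder 3
34 ÷ 3 → quotient 11, remainder 1
3 ÷ 1 → quotient 3, remainder 0

3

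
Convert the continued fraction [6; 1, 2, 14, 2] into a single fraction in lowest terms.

Start with 2.
14 + 1/(2/1) = 14 + 1/2 = 29/2
2 + 1/(29/2) = 2 + 2/29 = 60/29
1 + 1/(60/29) = 1 + 29/60 = 89/60
6 + 1/(89/60) = 6 + 60/89 = 594/89

594/89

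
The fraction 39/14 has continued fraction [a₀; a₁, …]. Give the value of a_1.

39 = 2·14 + 11, so a_0 = 2
14 = 1·11 + 3, so a_1 = 1

1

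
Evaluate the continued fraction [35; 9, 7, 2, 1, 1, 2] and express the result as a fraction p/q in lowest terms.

30791/877

Start with 2.
1 + 1/(2/1) = 1 + 1/2 = 3/2
1 + 1/(3/2) = 1 + 2/3 = 5/3
2 + 1/(5/3) = 2 + 3/5 = 13/5
7 + 1/(13/5) = 7 + 5/13 = 96/13
9 + 1/(96/13) = 9 + 13/96 = 877/96
35 + 1/(877/96) = 35 + 96/877 = 30791/877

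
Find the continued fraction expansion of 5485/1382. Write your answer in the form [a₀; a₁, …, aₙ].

[3; 1, 31, 7, 6]

⌊5485/1382⌋ = 3, remainder 1339
⌊1382/1339⌋ = 1, remainder 43
⌊1339/43⌋ = 31, remainder 6
⌊43/6⌋ = 7, remainder 1
⌊6/1⌋ = 6, remainder 0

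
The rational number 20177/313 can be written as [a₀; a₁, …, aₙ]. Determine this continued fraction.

Apply division with remainder until the remainder is 0:
20177 = 64·313 + 145, so a_0 = 64
313 = 2·145 + 23, so a_1 = 2
145 = 6·23 + 7, so a_2 = 6
23 = 3·7 + 2, so a_3 = 3
7 = 3·2 + 1, so a_4 = 3
2 = 2·1 + 0, so a_5 = 2

[64; 2, 6, 3, 3, 2]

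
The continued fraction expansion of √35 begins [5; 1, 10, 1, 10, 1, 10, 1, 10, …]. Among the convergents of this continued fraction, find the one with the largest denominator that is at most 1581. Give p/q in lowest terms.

a_0 = 5: 5/1  (≤ bound)
a_1 = 1: 6/1  (≤ bound)
a_2 = 10: 65/11  (≤ bound)
a_3 = 1: 71/12  (≤ bound)
a_4 = 10: 775/131  (≤ bound)
a_5 = 1: 846/143  (≤ bound)
a_6 = 10: 9235/1561  (≤ bound)
a_7 = 1: 10081/1704  (> 1581, stop)

9235/1561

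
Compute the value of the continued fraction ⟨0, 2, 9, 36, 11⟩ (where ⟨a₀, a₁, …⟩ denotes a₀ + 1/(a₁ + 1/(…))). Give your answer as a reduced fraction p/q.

3584/7565

a_0 = 0: 0/1
a_1 = 2: 1/2
a_2 = 9: 9/19
a_3 = 36: 325/686
a_4 = 11: 3584/7565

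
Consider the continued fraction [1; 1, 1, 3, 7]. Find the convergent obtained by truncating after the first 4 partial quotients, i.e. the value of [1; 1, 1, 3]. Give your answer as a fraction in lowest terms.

11/7

Start with 3.
1 + 1/(3/1) = 1 + 1/3 = 4/3
1 + 1/(4/3) = 1 + 3/4 = 7/4
1 + 1/(7/4) = 1 + 4/7 = 11/7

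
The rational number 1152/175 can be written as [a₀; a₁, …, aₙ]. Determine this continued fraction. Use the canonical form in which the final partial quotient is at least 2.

[6; 1, 1, 2, 1, 1, 14]

1152 ÷ 175 → quotient 6, remainder 102
175 ÷ 102 → quotient 1, remainder 73
102 ÷ 73 → quotient 1, remainder 29
73 ÷ 29 → quotient 2, remainder 15
29 ÷ 15 → quotient 1, remainder 14
15 ÷ 14 → quotient 1, remainder 1
14 ÷ 1 → quotient 14, remainder 0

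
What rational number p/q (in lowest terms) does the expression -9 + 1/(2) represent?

-17/2

Work from the innermost term outward:
Start with 2.
-9 + 1/(2/1) = -9 + 1/2 = -17/2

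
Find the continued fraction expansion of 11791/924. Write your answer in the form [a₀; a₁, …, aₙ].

11791 ÷ 924 → quotient 12, remainder 703
924 ÷ 703 → quotient 1, remainder 221
703 ÷ 221 → quotient 3, remainder 40
221 ÷ 40 → quotient 5, remainder 21
40 ÷ 21 → quotient 1, remainder 19
21 ÷ 19 → quotient 1, remainder 2
19 ÷ 2 → quotient 9, remainder 1
2 ÷ 1 → quotient 2, remainder 0

[12; 1, 3, 5, 1, 1, 9, 2]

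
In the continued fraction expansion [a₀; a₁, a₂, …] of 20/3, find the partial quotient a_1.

Apply division with remainder until the remainder is 0:
20 ÷ 3 → quotient 6, remainder 2
3 ÷ 2 → quotient 1, remainder 1

1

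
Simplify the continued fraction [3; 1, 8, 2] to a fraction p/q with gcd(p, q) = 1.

74/19

Build up convergents one term at a time:
a_0 = 3: 3/1
a_1 = 1: 4/1
a_2 = 8: 35/9
a_3 = 2: 74/19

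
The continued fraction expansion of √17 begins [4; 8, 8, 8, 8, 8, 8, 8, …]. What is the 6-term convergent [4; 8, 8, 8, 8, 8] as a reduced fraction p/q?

143649/34840

Start with 8.
8 + 1/(8/1) = 8 + 1/8 = 65/8
8 + 1/(65/8) = 8 + 8/65 = 528/65
8 + 1/(528/65) = 8 + 65/528 = 4289/528
8 + 1/(4289/528) = 8 + 528/4289 = 34840/4289
4 + 1/(34840/4289) = 4 + 4289/34840 = 143649/34840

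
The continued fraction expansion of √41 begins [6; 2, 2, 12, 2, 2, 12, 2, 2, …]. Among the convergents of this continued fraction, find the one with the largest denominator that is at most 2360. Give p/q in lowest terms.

List convergents until the denominator exceeds the bound:
a_0 = 6: 6/1  (≤ bound)
a_1 = 2: 13/2  (≤ bound)
a_2 = 2: 32/5  (≤ bound)
a_3 = 12: 397/62  (≤ bound)
a_4 = 2: 826/129  (≤ bound)
a_5 = 2: 2049/320  (≤ bound)
a_6 = 12: 25414/3969  (> 2360, stop)

2049/320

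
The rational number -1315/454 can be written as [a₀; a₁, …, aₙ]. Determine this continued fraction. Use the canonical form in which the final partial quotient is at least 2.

[-3; 9, 1, 1, 1, 15]

-1315 ÷ 454 → quotient -3, remainder 47
454 ÷ 47 → quotient 9, remainder 31
47 ÷ 31 → quotient 1, remainder 16
31 ÷ 16 → quotient 1, remainder 15
16 ÷ 15 → quotient 1, remainder 1
15 ÷ 1 → quotient 15, remainder 0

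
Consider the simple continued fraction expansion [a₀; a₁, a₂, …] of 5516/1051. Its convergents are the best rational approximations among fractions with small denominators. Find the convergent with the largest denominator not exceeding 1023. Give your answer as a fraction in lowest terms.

2367/451

a_0 = 5: 5/1  (≤ bound)
a_1 = 4: 21/4  (≤ bound)
a_2 = 37: 782/149  (≤ bound)
a_3 = 3: 2367/451  (≤ bound)
a_4 = 2: 5516/1051  (> 1023, stop)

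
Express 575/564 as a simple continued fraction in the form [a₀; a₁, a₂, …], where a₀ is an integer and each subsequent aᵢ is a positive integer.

Repeatedly divide and take the remainder:
575 ÷ 564 → quotient 1, remainder 11
564 ÷ 11 → quotient 51, remainder 3
11 ÷ 3 → quotient 3, remainder 2
3 ÷ 2 → quotient 1, remainder 1
2 ÷ 1 → quotient 2, remainder 0

[1; 51, 3, 1, 2]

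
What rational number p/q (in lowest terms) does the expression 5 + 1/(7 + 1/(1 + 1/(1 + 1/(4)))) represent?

Start with 4.
1 + 1/(4/1) = 1 + 1/4 = 5/4
1 + 1/(5/4) = 1 + 4/5 = 9/5
7 + 1/(9/5) = 7 + 5/9 = 68/9
5 + 1/(68/9) = 5 + 9/68 = 349/68

349/68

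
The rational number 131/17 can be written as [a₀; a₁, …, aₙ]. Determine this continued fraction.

[7; 1, 2, 2, 2]

131 ÷ 17 → quotient 7, remainder 12
17 ÷ 12 → quotient 1, remainder 5
12 ÷ 5 → quotient 2, remainder 2
5 ÷ 2 → quotient 2, remainder 1
2 ÷ 1 → quotient 2, remainder 0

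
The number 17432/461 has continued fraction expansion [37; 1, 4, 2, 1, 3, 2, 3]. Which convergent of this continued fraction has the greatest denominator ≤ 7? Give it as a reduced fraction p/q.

a_0 = 37: 37/1  (≤ bound)
a_1 = 1: 38/1  (≤ bound)
a_2 = 4: 189/5  (≤ bound)
a_3 = 2: 416/11  (> 7, stop)

189/5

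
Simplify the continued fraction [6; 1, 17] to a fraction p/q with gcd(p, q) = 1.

Start with 17.
1 + 1/(17/1) = 1 + 1/17 = 18/17
6 + 1/(18/17) = 6 + 17/18 = 125/18

125/18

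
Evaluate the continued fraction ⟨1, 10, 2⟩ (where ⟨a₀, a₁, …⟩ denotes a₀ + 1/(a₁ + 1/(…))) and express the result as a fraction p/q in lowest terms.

Build up convergents one term at a time:
a_0 = 1: 1/1
a_1 = 10: 11/10
a_2 = 2: 23/21

23/21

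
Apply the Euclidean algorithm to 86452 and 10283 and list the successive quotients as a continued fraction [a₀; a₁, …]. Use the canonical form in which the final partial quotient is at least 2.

86452 ÷ 10283 → quotient 8, remainder 4188
10283 ÷ 4188 → quotient 2, remainder 1907
4188 ÷ 1907 → quotient 2, remainder 374
1907 ÷ 374 → quotient 5, remainder 37
374 ÷ 37 → quotient 10, remainder 4
37 ÷ 4 → quotient 9, remainder 1
4 ÷ 1 → quotient 4, remainder 0

[8; 2, 2, 5, 10, 9, 4]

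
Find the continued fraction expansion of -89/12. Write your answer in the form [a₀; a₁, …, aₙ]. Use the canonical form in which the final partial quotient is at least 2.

[-8; 1, 1, 2, 2]

⌊-89/12⌋ = -8, remainder 7
⌊12/7⌋ = 1, remainder 5
⌊7/5⌋ = 1, remainder 2
⌊5/2⌋ = 2, remainder 1
⌊2/1⌋ = 2, remainder 0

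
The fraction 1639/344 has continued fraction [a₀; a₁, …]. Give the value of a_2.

3

1639 ÷ 344 → quotient 4, remainder 263
344 ÷ 263 → quotient 1, remainder 81
263 ÷ 81 → quotient 3, remainder 20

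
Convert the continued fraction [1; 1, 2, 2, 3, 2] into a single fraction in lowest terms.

94/55

Start with 2.
3 + 1/(2/1) = 3 + 1/2 = 7/2
2 + 1/(7/2) = 2 + 2/7 = 16/7
2 + 1/(16/7) = 2 + 7/16 = 39/16
1 + 1/(39/16) = 1 + 16/39 = 55/39
1 + 1/(55/39) = 1 + 39/55 = 94/55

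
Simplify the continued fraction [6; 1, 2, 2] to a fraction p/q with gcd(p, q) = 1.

47/7

a_0 = 6: 6/1
a_1 = 1: 7/1
a_2 = 2: 20/3
a_3 = 2: 47/7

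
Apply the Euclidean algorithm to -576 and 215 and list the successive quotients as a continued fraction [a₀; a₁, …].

[-3; 3, 8, 1, 1, 1, 2]

-576 ÷ 215 → quotient -3, remainder 69
215 ÷ 69 → quotient 3, remainder 8
69 ÷ 8 → quotient 8, remainder 5
8 ÷ 5 → quotient 1, remainder 3
5 ÷ 3 → quotient 1, remainder 2
3 ÷ 2 → quotient 1, remainder 1
2 ÷ 1 → quotient 2, remainder 0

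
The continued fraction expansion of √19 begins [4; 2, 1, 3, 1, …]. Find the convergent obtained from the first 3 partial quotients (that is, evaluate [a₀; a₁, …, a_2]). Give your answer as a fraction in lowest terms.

13/3

a_0 = 4: 4/1
a_1 = 2: 9/2
a_2 = 1: 13/3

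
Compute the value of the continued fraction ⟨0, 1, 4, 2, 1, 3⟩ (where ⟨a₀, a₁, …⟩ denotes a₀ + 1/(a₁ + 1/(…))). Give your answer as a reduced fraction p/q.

48/59

a_0 = 0: 0/1
a_1 = 1: 1/1
a_2 = 4: 4/5
a_3 = 2: 9/11
a_4 = 1: 13/16
a_5 = 3: 48/59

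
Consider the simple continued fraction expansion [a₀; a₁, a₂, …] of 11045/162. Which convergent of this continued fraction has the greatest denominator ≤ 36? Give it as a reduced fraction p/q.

1909/28

a_0 = 68: 68/1  (≤ bound)
a_1 = 5: 341/5  (≤ bound)
a_2 = 1: 409/6  (≤ bound)
a_3 = 1: 750/11  (≤ bound)
a_4 = 2: 1909/28  (≤ bound)
a_5 = 2: 4568/67  (> 36, stop)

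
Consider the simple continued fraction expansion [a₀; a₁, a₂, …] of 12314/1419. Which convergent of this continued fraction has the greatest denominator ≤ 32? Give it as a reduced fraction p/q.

List convergents until the denominator exceeds the bound:
a_0 = 8: 8/1  (≤ bound)
a_1 = 1: 9/1  (≤ bound)
a_2 = 2: 26/3  (≤ bound)
a_3 = 9: 243/28  (≤ bound)
a_4 = 1: 269/31  (≤ bound)
a_5 = 1: 512/59  (> 32, stop)

269/31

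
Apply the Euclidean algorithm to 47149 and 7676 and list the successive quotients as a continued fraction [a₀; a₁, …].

[6; 7, 43, 1, 2, 1, 1, 3]

47149 = 6·7676 + 1093, so a_0 = 6
7676 = 7·1093 + 25, so a_1 = 7
1093 = 43·25 + 18, so a_2 = 43
25 = 1·18 + 7, so a_3 = 1
18 = 2·7 + 4, so a_4 = 2
7 = 1·4 + 3, so a_5 = 1
4 = 1·3 + 1, so a_6 = 1
3 = 3·1 + 0, so a_7 = 3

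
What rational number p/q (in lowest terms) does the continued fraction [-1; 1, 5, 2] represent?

Start with 2.
5 + 1/(2/1) = 5 + 1/2 = 11/2
1 + 1/(11/2) = 1 + 2/11 = 13/11
-1 + 1/(13/11) = -1 + 11/13 = -2/13

-2/13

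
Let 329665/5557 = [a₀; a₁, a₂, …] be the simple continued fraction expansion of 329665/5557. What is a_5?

Apply division with remainder until the remainder is 0:
329665 ÷ 5557 → quotient 59, remainder 1802
5557 ÷ 1802 → quotient 3, remainder 151
1802 ÷ 151 → quotient 11, remainder 141
151 ÷ 141 → quotient 1, remainder 10
141 ÷ 10 → quotient 14, remainder 1
10 ÷ 1 → quotient 10, remainder 0

10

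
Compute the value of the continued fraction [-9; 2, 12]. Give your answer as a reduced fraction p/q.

-213/25

Start with 12.
2 + 1/(12/1) = 2 + 1/12 = 25/12
-9 + 1/(25/12) = -9 + 12/25 = -213/25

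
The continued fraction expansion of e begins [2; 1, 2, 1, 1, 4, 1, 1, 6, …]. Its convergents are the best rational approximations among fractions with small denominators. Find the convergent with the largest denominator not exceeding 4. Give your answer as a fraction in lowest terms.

11/4

a_0 = 2: 2/1  (≤ bound)
a_1 = 1: 3/1  (≤ bound)
a_2 = 2: 8/3  (≤ bound)
a_3 = 1: 11/4  (≤ bound)
a_4 = 1: 19/7  (> 4, stop)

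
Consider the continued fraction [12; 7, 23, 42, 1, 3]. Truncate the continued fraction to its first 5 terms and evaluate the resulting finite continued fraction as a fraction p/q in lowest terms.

84666/6973

Start with 1.
42 + 1/(1/1) = 42 + 1/1 = 43/1
23 + 1/(43/1) = 23 + 1/43 = 990/43
7 + 1/(990/43) = 7 + 43/990 = 6973/990
12 + 1/(6973/990) = 12 + 990/6973 = 84666/6973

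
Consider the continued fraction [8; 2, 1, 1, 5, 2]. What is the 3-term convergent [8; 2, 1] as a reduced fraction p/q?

Use the convergent recurrence hₖ = aₖ·hₖ₋₁ + hₖ₋₂ (and likewise for the denominators kₖ):
a_0 = 8: 8/1
a_1 = 2: 17/2
a_2 = 1: 25/3

25/3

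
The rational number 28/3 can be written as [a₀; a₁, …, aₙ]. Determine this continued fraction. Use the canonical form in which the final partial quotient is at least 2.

[9; 3]

Repeatedly divide and take the remainder:
28 ÷ 3 → quotient 9, remainder 1
3 ÷ 1 → quotient 3, remainder 0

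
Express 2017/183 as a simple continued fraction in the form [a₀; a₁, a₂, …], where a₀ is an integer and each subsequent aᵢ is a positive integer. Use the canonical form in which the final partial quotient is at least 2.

[11; 45, 1, 3]

2017 ÷ 183 → quotient 11, remainder 4
183 ÷ 4 → quotient 45, remainder 3
4 ÷ 3 → quotient 1, remainder 1
3 ÷ 1 → quotient 3, remainder 0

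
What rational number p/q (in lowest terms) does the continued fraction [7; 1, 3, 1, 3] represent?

148/19

Work from the innermost term outward:
Start with 3.
1 + 1/(3/1) = 1 + 1/3 = 4/3
3 + 1/(4/3) = 3 + 3/4 = 15/4
1 + 1/(15/4) = 1 + 4/15 = 19/15
7 + 1/(19/15) = 7 + 15/19 = 148/19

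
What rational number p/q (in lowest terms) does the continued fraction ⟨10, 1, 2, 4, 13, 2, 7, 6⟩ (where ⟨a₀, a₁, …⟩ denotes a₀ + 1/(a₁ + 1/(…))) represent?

a_0 = 10: 10/1
a_1 = 1: 11/1
a_2 = 2: 32/3
a_3 = 4: 139/13
a_4 = 13: 1839/172
a_5 = 2: 3817/357
a_6 = 7: 28558/2671
a_7 = 6: 175165/16383

175165/16383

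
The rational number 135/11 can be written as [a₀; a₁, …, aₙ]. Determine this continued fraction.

135 ÷ 11 → quotient 12, remainder 3
11 ÷ 3 → quotient 3, remainder 2
3 ÷ 2 → quotient 1, remainder 1
2 ÷ 1 → quotient 2, remainder 0

[12; 3, 1, 2]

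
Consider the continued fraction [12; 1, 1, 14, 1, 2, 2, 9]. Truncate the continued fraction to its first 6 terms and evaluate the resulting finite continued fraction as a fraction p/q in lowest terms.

1139/91

Build up convergents one term at a time:
a_0 = 12: 12/1
a_1 = 1: 13/1
a_2 = 1: 25/2
a_3 = 14: 363/29
a_4 = 1: 388/31
a_5 = 2: 1139/91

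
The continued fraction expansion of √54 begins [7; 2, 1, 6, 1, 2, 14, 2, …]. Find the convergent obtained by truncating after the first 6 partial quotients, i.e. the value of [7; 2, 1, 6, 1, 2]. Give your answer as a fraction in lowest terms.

a_0 = 7: 7/1
a_1 = 2: 15/2
a_2 = 1: 22/3
a_3 = 6: 147/20
a_4 = 1: 169/23
a_5 = 2: 485/66

485/66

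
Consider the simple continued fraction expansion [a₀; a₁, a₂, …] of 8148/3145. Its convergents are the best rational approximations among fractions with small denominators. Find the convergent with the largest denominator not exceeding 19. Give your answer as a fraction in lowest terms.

a_0 = 2: 2/1  (≤ bound)
a_1 = 1: 3/1  (≤ bound)
a_2 = 1: 5/2  (≤ bound)
a_3 = 2: 13/5  (≤ bound)
a_4 = 3: 44/17  (≤ bound)
a_5 = 1: 57/22  (> 19, stop)

44/17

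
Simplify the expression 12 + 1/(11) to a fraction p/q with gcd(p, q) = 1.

133/11

a_0 = 12: 12/1
a_1 = 11: 133/11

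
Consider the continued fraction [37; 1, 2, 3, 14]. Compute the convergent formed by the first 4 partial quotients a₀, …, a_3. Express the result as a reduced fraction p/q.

a_0 = 37: 37/1
a_1 = 1: 38/1
a_2 = 2: 113/3
a_3 = 3: 377/10

377/10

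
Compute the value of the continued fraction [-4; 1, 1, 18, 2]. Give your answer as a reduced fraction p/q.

Use the convergent recurrence hₖ = aₖ·hₖ₋₁ + hₖ₋₂ (and likewise for the denominators kₖ):
a_0 = -4: -4/1
a_1 = 1: -3/1
a_2 = 1: -7/2
a_3 = 18: -129/37
a_4 = 2: -265/76

-265/76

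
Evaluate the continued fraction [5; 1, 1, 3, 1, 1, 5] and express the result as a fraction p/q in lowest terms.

a_0 = 5: 5/1
a_1 = 1: 6/1
a_2 = 1: 11/2
a_3 = 3: 39/7
a_4 = 1: 50/9
a_5 = 1: 89/16
a_6 = 5: 495/89

495/89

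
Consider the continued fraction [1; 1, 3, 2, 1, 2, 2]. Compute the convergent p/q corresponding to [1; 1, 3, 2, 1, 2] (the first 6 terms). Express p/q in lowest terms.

62/35

Start with 2.
1 + 1/(2/1) = 1 + 1/2 = 3/2
2 + 1/(3/2) = 2 + 2/3 = 8/3
3 + 1/(8/3) = 3 + 3/8 = 27/8
1 + 1/(27/8) = 1 + 8/27 = 35/27
1 + 1/(35/27) = 1 + 27/35 = 62/35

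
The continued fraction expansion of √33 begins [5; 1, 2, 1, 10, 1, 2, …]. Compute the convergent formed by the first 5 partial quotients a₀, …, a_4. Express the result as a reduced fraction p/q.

247/43

Build up convergents one term at a time:
a_0 = 5: 5/1
a_1 = 1: 6/1
a_2 = 2: 17/3
a_3 = 1: 23/4
a_4 = 10: 247/43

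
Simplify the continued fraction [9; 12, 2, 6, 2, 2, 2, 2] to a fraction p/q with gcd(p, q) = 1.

Work from the innermost term outward:
Start with 2.
2 + 1/(2/1) = 2 + 1/2 = 5/2
2 + 1/(5/2) = 2 + 2/5 = 12/5
2 + 1/(12/5) = 2 + 5/12 = 29/12
6 + 1/(29/12) = 6 + 12/29 = 186/29
2 + 1/(186/29) = 2 + 29/186 = 401/186
12 + 1/(401/186) = 12 + 186/401 = 4998/401
9 + 1/(4998/401) = 9 + 401/4998 = 45383/4998

45383/4998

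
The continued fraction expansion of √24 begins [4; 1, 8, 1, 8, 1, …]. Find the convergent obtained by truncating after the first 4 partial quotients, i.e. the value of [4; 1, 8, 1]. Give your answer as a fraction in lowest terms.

a_0 = 4: 4/1
a_1 = 1: 5/1
a_2 = 8: 44/9
a_3 = 1: 49/10

49/10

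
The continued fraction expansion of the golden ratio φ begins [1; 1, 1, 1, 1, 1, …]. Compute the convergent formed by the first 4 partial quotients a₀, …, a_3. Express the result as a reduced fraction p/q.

5/3

Start with 1.
1 + 1/(1/1) = 1 + 1/1 = 2/1
1 + 1/(2/1) = 1 + 1/2 = 3/2
1 + 1/(3/2) = 1 + 2/3 = 5/3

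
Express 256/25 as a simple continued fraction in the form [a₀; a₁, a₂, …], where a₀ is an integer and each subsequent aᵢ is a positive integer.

Repeatedly divide and take the remainder:
256 = 10·25 + 6, so a_0 = 10
25 = 4·6 + 1, so a_1 = 4
6 = 6·1 + 0, so a_2 = 6

[10; 4, 6]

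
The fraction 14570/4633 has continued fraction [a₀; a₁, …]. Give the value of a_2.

14570 ÷ 4633 → quotient 3, remainder 671
4633 ÷ 671 → quotient 6, remainder 607
671 ÷ 607 → quotient 1, remainder 64

1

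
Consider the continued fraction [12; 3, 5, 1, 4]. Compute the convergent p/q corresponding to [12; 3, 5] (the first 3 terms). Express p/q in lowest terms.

Starting at the tail and folding back:
Start with 5.
3 + 1/(5/1) = 3 + 1/5 = 16/5
12 + 1/(16/5) = 12 + 5/16 = 197/16

197/16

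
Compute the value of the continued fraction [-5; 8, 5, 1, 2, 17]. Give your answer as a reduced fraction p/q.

-11765/2412

Start with 17.
2 + 1/(17/1) = 2 + 1/17 = 35/17
1 + 1/(35/17) = 1 + 17/35 = 52/35
5 + 1/(52/35) = 5 + 35/52 = 295/52
8 + 1/(295/52) = 8 + 52/295 = 2412/295
-5 + 1/(2412/295) = -5 + 295/2412 = -11765/2412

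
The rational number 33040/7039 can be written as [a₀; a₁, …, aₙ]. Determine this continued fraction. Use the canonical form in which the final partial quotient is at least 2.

[4; 1, 2, 3, 1, 3, 14, 10]

Apply division with remainder until the remainder is 0:
33040 = 4·7039 + 4884, so a_0 = 4
7039 = 1·4884 + 2155, so a_1 = 1
4884 = 2·2155 + 574, so a_2 = 2
2155 = 3·574 + 433, so a_3 = 3
574 = 1·433 + 141, so a_4 = 1
433 = 3·141 + 10, so a_5 = 3
141 = 14·10 + 1, so a_6 = 14
10 = 10·1 + 0, so a_7 = 10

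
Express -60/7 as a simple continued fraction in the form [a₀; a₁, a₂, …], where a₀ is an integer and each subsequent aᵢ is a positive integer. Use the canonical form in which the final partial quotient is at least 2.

Run the Euclidean algorithm, recording each quotient:
-60 ÷ 7 → quotient -9, remainder 3
7 ÷ 3 → quotient 2, remainder 1
3 ÷ 1 → quotient 3, remainder 0

[-9; 2, 3]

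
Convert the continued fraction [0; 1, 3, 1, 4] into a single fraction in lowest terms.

19/24

a_0 = 0: 0/1
a_1 = 1: 1/1
a_2 = 3: 3/4
a_3 = 1: 4/5
a_4 = 4: 19/24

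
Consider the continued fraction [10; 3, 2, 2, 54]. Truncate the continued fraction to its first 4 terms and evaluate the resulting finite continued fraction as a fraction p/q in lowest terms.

175/17

Start with 2.
2 + 1/(2/1) = 2 + 1/2 = 5/2
3 + 1/(5/2) = 3 + 2/5 = 17/5
10 + 1/(17/5) = 10 + 5/17 = 175/17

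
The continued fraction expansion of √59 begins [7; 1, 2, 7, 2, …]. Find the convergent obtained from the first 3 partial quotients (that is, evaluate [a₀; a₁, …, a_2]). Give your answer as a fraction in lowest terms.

23/3

a_0 = 7: 7/1
a_1 = 1: 8/1
a_2 = 2: 23/3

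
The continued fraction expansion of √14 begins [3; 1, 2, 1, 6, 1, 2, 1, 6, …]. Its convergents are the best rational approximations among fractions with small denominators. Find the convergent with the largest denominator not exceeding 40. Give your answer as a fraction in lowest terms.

116/31

a_0 = 3: 3/1  (≤ bound)
a_1 = 1: 4/1  (≤ bound)
a_2 = 2: 11/3  (≤ bound)
a_3 = 1: 15/4  (≤ bound)
a_4 = 6: 101/27  (≤ bound)
a_5 = 1: 116/31  (≤ bound)
a_6 = 2: 333/89  (> 40, stop)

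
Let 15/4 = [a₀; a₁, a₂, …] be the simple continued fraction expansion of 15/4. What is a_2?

⌊15/4⌋ = 3, remainder 3
⌊4/3⌋ = 1, remainder 1
⌊3/1⌋ = 3, remainder 0

3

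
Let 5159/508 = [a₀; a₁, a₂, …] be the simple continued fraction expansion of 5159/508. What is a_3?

Run the Euclidean algorithm, recording each quotient:
⌊5159/508⌋ = 10, remainder 79
⌊508/79⌋ = 6, remainder 34
⌊79/34⌋ = 2, remainder 11
⌊34/11⌋ = 3, remainder 1

3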